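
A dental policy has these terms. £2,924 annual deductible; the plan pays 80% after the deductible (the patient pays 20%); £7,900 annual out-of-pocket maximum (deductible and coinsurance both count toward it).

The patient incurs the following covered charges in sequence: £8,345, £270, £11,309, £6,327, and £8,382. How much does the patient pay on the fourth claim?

£1,265.40

#1 (£8,345): £2,924 to deductible, leaving £5,421; patient's 20% is £1,084.20. Cost to patient: £4,008.20. OOP to date £4,008.20.
#2 (£270): deductible already satisfied, so patient's share is 20% × £270 = £54. Patient owes £54 (running OOP £4,062.20).
#3 (£11,309): deductible already satisfied, so patient's share is 20% × £11,309 = £2,261.80. Patient owes £2,261.80 (running OOP £6,324).
#4 (£6,327): deductible already satisfied, so patient's share is 20% × £6,327 = £1,265.40. Cost to patient: £1,265.40. OOP to date £7,589.40.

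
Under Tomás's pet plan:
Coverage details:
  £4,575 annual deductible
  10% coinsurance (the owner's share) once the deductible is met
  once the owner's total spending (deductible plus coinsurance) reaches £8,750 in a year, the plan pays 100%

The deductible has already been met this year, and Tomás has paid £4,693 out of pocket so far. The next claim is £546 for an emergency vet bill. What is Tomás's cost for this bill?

£54.60

The deductible is already satisfied, so the full bill goes to coinsurance.
Owner's 10% share of £546 is £54.60.
Total out-of-pocket so far would be £4,693 + £54.60 = £4,747.60, below the £8,750 cap — no reduction.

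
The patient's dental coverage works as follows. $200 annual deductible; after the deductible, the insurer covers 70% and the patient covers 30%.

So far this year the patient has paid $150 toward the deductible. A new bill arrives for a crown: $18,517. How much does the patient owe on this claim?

$5,590.10

Remaining deductible: $200 − $150 = $50.
The remaining $18,467 (= $18,517 − $50) moves to coinsurance.
30% of $18,467 = $5,540.10 falls to the patient.
That puts the patient's cost at $50 + $5,540.10 = $5,590.10.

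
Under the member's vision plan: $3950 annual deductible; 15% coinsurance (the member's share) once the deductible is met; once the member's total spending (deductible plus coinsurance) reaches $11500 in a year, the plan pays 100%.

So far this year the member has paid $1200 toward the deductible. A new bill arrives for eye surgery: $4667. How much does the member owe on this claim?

Deductible still to meet: $3950 − $1200 = $2750.
That leaves $4667 − $2750 = $1917 for coinsurance.
Coinsurance: $1917 × 15% = $287.55.
Member responsibility before any cap: $2750 + $287.55 = $3037.55.
Year-to-date out-of-pocket becomes $1200 + $3037.55 = $4237.55, still under the $11500 maximum, so no cap applies.

$3037.55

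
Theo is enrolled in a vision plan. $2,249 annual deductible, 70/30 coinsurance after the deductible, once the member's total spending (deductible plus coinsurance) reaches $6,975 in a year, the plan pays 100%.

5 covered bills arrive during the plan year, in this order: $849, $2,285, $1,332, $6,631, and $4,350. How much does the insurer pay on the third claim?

$932.40

Claim 1 ($849): entire amount goes to the deductible. Member pays $849; OOP now $849. Plan pays $849 − $849 = $0.
Claim 2 ($2,285): $1,400 to deductible, leaving $885; coinsurance $885 × 30% = $265.50. Member owes $1,665.50 (running OOP $2,514.50). Insurer: $2,285 − $1,665.50 = $619.50.
Claim 3 ($1,332): 30% coinsurance on $1,332 = $399.60. Member pays $399.60; OOP now $2,914.10. Plan pays $1,332 − $399.60 = $932.40.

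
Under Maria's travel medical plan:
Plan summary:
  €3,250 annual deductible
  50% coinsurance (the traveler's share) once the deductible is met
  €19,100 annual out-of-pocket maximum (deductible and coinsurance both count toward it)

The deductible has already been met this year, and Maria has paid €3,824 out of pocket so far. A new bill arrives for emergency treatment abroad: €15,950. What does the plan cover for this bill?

The deductible is already satisfied, so the full bill goes to coinsurance.
Coinsurance: €15,950 × 50% = €7,975.
Cumulative spending €3,824 + €7,975 = €11,799 stays under the €19,100 maximum.
Insurer pays the balance: €15,950 − €7,975 = €7,975.

€7,975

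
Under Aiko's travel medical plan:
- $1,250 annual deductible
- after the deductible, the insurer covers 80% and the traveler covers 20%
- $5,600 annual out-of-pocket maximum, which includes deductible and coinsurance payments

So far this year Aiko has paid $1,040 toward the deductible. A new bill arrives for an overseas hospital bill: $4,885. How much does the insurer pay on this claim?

$3,740

Deductible still to meet: $1,250 − $1,040 = $210.
That leaves $4,885 − $210 = $4,675 for coinsurance.
20% of $4,675 = $935 falls to the traveler.
That puts the traveler's cost at $210 + $935 = $1,145 before any cap.
Total out-of-pocket so far would be $1,040 + $1,145 = $2,185, below the $5,600 cap — no reduction.
Insurer pays the balance: $4,885 − $1,145 = $3,740.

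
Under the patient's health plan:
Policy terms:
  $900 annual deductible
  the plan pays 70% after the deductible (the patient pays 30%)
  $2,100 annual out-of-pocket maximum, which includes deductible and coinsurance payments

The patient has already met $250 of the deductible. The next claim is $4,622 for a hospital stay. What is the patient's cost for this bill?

Deductible still to meet: $900 − $250 = $650.
After the $650 deductible portion, $4,622 − $650 = $3,972 is subject to coinsurance.
Coinsurance: $3,972 × 30% = $1,191.60.
That puts the patient's cost at $650 + $1,191.60 = $1,841.60 before any cap.
Total out-of-pocket so far would be $250 + $1,841.60 = $2,091.60, below the $2,100 cap — no reduction.

$1,841.60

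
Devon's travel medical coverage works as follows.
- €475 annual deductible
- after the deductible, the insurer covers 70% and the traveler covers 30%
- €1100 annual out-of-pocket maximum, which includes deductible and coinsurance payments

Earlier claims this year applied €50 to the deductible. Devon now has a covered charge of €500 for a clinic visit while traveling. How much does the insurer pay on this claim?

€52.50

€50 of the €475 deductible is already met, leaving €425.
That leaves €500 − €425 = €75 for coinsurance.
30% of €75 = €22.50 falls to the traveler.
So the traveler owes €425 + €22.50 = €447.50 before any cap.
Cumulative spending €50 + €447.50 = €497.50 stays under the €1100 maximum.
The insurer covers the remainder: €500 − €447.50 = €52.50.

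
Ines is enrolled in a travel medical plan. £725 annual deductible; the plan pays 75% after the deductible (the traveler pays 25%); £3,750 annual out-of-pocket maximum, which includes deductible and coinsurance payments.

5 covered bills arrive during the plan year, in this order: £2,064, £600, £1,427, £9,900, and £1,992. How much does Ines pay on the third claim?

£356.75

#1 (£2,064): £725 to deductible, leaving £1,339; traveler's 25% is £334.75. Traveler pays £1,059.75; OOP now £1,059.75.
#2 (£600): deductible met; 25% of £600 = £150. Traveler pays £150; OOP now £1,209.75.
#3 (£1,427): deductible met; 25% of £1,427 = £356.75. Traveler pays £356.75; OOP now £1,566.50.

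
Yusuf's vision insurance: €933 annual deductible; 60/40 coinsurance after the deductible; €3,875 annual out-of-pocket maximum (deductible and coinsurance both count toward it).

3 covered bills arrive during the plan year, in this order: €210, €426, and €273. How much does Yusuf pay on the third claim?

€273

#1 (€210): all of it applies to the deductible. Cost to member: €210. OOP to date €210.
#2 (€426): entire amount goes to the deductible. Member pays €426; OOP now €636.
#3 (€273): entire amount goes to the deductible. Cost to member: €273. OOP to date €909.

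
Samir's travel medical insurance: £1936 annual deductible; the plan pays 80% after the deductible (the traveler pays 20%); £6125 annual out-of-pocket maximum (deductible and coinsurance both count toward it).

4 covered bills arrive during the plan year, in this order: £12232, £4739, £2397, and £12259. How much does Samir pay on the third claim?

Bill 1, £12232: £1936 to deductible, leaving £10296; traveler's 20% is £2059.20. Traveler owes £3995.20 (running OOP £3995.20).
Bill 2, £4739: deductible already satisfied, so traveler's share is 20% × £4739 = £947.80. Traveler pays £947.80; OOP now £4943.
Bill 3, £2397: deductible met; 20% of £2397 = £479.40. Cost to traveler: £479.40. OOP to date £5422.40.

£479.40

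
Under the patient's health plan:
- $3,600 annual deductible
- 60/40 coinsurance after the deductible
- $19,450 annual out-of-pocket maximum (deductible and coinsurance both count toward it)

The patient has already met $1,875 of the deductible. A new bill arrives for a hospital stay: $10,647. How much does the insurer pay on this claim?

$5,353.20

Deductible still to meet: $3,600 − $1,875 = $1,725.
The remaining $8,922 (= $10,647 − $1,725) moves to coinsurance.
Coinsurance: $8,922 × 40% = $3,568.80.
That puts the patient's cost at $1,725 + $3,568.80 = $5,293.80 before any cap.
Year-to-date out-of-pocket becomes $1,875 + $5,293.80 = $7,168.80, still under the $19,450 maximum, so no cap applies.
The insurer covers the remainder: $10,647 − $5,293.80 = $5,353.20.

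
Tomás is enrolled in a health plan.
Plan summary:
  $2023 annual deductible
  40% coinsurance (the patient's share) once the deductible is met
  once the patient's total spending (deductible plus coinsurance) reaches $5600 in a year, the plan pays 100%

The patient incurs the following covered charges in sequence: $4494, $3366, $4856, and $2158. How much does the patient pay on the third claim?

$1242.20

Bill 1, $4494: $2023 to deductible, leaving $2471; patient's 40% is $988.40. Patient pays $3011.40; OOP now $3011.40.
Bill 2, $3366: deductible already satisfied, so patient's share is 40% × $3366 = $1346.40. Patient pays $1346.40; OOP now $4357.80.
Bill 3, $4856: deductible met; 40% of $4856 = $1942.40. That would push OOP to $6300.20, over the $5600 cap, so patient pays $5600 − $4357.80 = $1242.20.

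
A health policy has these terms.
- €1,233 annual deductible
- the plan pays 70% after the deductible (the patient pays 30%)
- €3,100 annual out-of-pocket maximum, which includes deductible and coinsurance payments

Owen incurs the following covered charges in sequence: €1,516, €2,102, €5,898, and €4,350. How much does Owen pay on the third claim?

€1,151.50

Claim 1 (€1,516): €1,233 finishes the deductible; €283 goes to coinsurance; patient's 30% is €84.90. Patient pays €1,317.90; OOP now €1,317.90.
Claim 2 (€2,102): deductible met; 30% of €2,102 = €630.60. Patient owes €630.60 (running OOP €1,948.50).
Claim 3 (€5,898): deductible already satisfied, so patient's share is 30% × €5,898 = €1,769.40. OOP would hit €3,717.90 > €3,100, so the cap limits the patient to €3,100 − €1,948.50 = €1,151.50.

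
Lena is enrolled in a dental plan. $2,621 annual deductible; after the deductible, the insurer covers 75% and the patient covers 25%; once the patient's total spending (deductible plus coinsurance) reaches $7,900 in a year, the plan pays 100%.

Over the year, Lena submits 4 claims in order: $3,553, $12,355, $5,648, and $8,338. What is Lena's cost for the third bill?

$1,412

#1 ($3,553): $2,621 finishes the deductible; $932 goes to coinsurance; patient's 25% is $233. Cost to patient: $2,854. OOP to date $2,854.
#2 ($12,355): deductible met; 25% of $12,355 = $3,088.75. Patient owes $3,088.75 (running OOP $5,942.75).
#3 ($5,648): 25% coinsurance on $5,648 = $1,412. Cost to patient: $1,412. OOP to date $7,354.75.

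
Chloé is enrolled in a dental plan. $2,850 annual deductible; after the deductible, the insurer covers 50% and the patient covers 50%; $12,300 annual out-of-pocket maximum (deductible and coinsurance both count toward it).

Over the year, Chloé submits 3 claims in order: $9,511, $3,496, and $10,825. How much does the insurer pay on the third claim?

$6,453.50

#1 ($9,511): $2,850 finishes the deductible; $6,661 goes to coinsurance; coinsurance $6,661 × 50% = $3,330.50. Patient owes $6,180.50 (running OOP $6,180.50). Insurer: $9,511 − $6,180.50 = $3,330.50.
#2 ($3,496): deductible met; 50% of $3,496 = $1,748. Patient owes $1,748 (running OOP $7,928.50). Plan pays $3,496 − $1,748 = $1,748.
#3 ($10,825): 50% coinsurance on $10,825 = $5,412.50. That would push OOP to $13,341, over the $12,300 cap, so patient pays $12,300 − $7,928.50 = $4,371.50. Insurer: $10,825 − $4,371.50 = $6,453.50.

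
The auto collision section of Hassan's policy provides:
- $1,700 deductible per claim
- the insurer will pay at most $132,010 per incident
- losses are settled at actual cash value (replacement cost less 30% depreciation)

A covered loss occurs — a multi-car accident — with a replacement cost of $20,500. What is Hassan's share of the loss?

At 30% depreciation, ACV = $20,500 − $6,150 = $14,350.
Subtract the deductible: $14,350 − $1,700 = $12,650.
$12,650 ≤ $132,010, so the limit doesn't bind; insurer pays $12,650.
Driver's share is the uncovered remainder: $20,500 − $12,650 = $7,850.

$7,850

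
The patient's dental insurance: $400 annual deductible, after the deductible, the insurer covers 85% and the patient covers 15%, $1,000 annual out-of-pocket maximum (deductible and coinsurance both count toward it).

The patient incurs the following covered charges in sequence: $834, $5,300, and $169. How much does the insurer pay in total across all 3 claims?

$5,303

Bill 1, $834: $400 finishes the deductible; $434 goes to coinsurance; 15% of $434 = $65.10. Cost to patient: $465.10. OOP to date $465.10. Insurer: $834 − $465.10 = $368.90.
Bill 2, $5,300: deductible met; 15% of $5,300 = $795. That would push OOP to $1,260.10, over the $1,000 cap, so patient pays $1,000 − $465.10 = $534.90. Insurer: $5,300 − $534.90 = $4,765.10.
Bill 3, $169: deductible met; 15% of $169 = $25.35. Adding that to $1,000 gives $1,025.35, past the $1,000 cap; patient pays only $1,000 − $1,000 = $0. Plan pays $169 − $0 = $169.
Insurer total = bills − patient's total = $6,303 − $1,000 = $5,303.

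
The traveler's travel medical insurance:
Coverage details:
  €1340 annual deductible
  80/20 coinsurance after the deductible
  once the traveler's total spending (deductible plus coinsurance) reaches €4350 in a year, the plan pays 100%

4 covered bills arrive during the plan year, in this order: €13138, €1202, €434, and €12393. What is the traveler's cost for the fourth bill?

Claim 1 (€13138): deductible takes €1340, €11798 remains; coinsurance €11798 × 20% = €2359.60. Traveler owes €3699.60 (running OOP €3699.60).
Claim 2 (€1202): deductible met; 20% of €1202 = €240.40. Cost to traveler: €240.40. OOP to date €3940.
Claim 3 (€434): 20% coinsurance on €434 = €86.80. Traveler owes €86.80 (running OOP €4026.80).
Claim 4 (€12393): 20% coinsurance on €12393 = €2478.60. OOP would hit €6505.40 > €4350, so the cap limits the traveler to €4350 − €4026.80 = €323.20.

€323.20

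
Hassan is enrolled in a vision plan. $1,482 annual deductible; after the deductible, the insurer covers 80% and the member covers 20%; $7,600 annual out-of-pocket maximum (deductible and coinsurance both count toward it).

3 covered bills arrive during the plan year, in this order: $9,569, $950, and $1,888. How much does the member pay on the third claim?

Claim 1 ($9,569): $1,482 finishes the deductible; $8,087 goes to coinsurance; 20% of $8,087 = $1,617.40. Cost to member: $3,099.40. OOP to date $3,099.40.
Claim 2 ($950): 20% coinsurance on $950 = $190. Cost to member: $190. OOP to date $3,289.40.
Claim 3 ($1,888): deductible already satisfied, so member's share is 20% × $1,888 = $377.60. Member owes $377.60 (running OOP $3,667).

$377.60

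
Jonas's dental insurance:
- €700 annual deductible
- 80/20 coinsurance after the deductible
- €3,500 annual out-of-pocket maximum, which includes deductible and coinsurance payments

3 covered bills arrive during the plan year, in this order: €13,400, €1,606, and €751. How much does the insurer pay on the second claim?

Bill 1, €13,400: €700 finishes the deductible; €12,700 goes to coinsurance; patient's 20% is €2,540. Cost to patient: €3,240. OOP to date €3,240. Plan pays €13,400 − €3,240 = €10,160.
Bill 2, €1,606: deductible already satisfied, so patient's share is 20% × €1,606 = €321.20. Adding that to €3,240 gives €3,561.20, past the €3,500 cap; patient pays only €3,500 − €3,240 = €260. Insurer: €1,606 − €260 = €1,346.

€1,346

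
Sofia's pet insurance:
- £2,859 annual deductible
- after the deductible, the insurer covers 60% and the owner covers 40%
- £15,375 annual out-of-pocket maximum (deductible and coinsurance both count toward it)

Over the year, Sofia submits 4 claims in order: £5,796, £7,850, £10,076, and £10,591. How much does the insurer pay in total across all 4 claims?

Bill 1, £5,796: deductible takes £2,859, £2,937 remains; 40% of £2,937 = £1,174.80. Cost to owner: £4,033.80. OOP to date £4,033.80. Insurer: £5,796 − £4,033.80 = £1,762.20.
Bill 2, £7,850: 40% coinsurance on £7,850 = £3,140. Owner owes £3,140 (running OOP £7,173.80). Insurer: £7,850 − £3,140 = £4,710.
Bill 3, £10,076: deductible met; 40% of £10,076 = £4,030.40. Owner pays £4,030.40; OOP now £11,204.20. Insurer: £10,076 − £4,030.40 = £6,045.60.
Bill 4, £10,591: deductible already satisfied, so owner's share is 40% × £10,591 = £4,236.40. Adding that to £11,204.20 gives £15,440.60, past the £15,375 cap; owner pays only £15,375 − £11,204.20 = £4,170.80. Plan pays £10,591 − £4,170.80 = £6,420.20.
Insurer total = bills − owner's total = £34,313 − £15,375 = £18,938.

£18,938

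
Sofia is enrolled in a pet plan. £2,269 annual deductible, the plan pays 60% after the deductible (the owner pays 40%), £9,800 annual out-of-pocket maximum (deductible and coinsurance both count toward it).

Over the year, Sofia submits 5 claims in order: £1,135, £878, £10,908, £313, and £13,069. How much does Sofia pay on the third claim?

Claim 1 (£1,135): fully absorbed by the deductible. Owner pays £1,135; OOP now £1,135.
Claim 2 (£878): fully absorbed by the deductible. Cost to owner: £878. OOP to date £2,013.
Claim 3 (£10,908): £256 to deductible, leaving £10,652; 40% of £10,652 = £4,260.80. Cost to owner: £4,516.80. OOP to date £6,529.80.

£4,516.80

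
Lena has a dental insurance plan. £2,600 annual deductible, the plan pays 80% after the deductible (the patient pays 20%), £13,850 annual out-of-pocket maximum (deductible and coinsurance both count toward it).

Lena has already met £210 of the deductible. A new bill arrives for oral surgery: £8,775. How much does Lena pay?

£3,667

Deductible still to meet: £2,600 − £210 = £2,390.
The remaining £6,385 (= £8,775 − £2,390) moves to coinsurance.
Coinsurance: £6,385 × 20% = £1,277.
So the patient owes £2,390 + £1,277 = £3,667 before any cap.
Total out-of-pocket so far would be £210 + £3,667 = £3,877, below the £13,850 cap — no reduction.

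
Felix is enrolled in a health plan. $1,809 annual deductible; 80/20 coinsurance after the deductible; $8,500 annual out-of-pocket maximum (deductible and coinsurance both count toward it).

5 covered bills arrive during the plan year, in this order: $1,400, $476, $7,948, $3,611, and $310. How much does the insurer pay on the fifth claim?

$248

Claim 1 — $1,400: fully absorbed by the deductible. Cost to patient: $1,400. OOP to date $1,400. Plan pays $1,400 − $1,400 = $0.
Claim 2 — $476: $409 finishes the deductible; $67 goes to coinsurance; patient's 20% is $13.40. Cost to patient: $422.40. OOP to date $1,822.40. Insurer: $476 − $422.40 = $53.60.
Claim 3 — $7,948: deductible already satisfied, so patient's share is 20% × $7,948 = $1,589.60. Cost to patient: $1,589.60. OOP to date $3,412. Insurer: $7,948 − $1,589.60 = $6,358.40.
Claim 4 — $3,611: deductible met; 20% of $3,611 = $722.20. Cost to patient: $722.20. OOP to date $4,134.20. Plan pays $3,611 − $722.20 = $2,888.80.
Claim 5 — $310: deductible met; 20% of $310 = $62. Cost to patient: $62. OOP to date $4,196.20. Insurer: $310 − $62 = $248.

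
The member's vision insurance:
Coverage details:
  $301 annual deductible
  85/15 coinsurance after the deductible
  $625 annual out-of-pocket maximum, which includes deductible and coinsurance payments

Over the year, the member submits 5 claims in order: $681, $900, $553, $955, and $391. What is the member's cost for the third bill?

$82.95

Claim 1 ($681): $301 finishes the deductible; $380 goes to coinsurance; member's 15% is $57. Member owes $358 (running OOP $358).
Claim 2 ($900): deductible already satisfied, so member's share is 15% × $900 = $135. Member pays $135; OOP now $493.
Claim 3 ($553): deductible already satisfied, so member's share is 15% × $553 = $82.95. Member owes $82.95 (running OOP $575.95).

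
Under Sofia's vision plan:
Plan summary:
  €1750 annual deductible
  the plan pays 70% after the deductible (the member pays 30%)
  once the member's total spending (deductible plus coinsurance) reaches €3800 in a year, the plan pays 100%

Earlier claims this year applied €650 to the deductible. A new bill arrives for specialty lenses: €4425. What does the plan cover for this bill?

€650 of the €1750 deductible is already met, leaving €1100.
After the €1100 deductible portion, €4425 − €1100 = €3325 is subject to coinsurance.
Coinsurance: €3325 × 30% = €997.50.
Member responsibility before any cap: €1100 + €997.50 = €2097.50.
Total out-of-pocket so far would be €650 + €2097.50 = €2747.50, below the €3800 cap — no reduction.
Insurer pays the balance: €4425 − €2097.50 = €2327.50.

€2327.50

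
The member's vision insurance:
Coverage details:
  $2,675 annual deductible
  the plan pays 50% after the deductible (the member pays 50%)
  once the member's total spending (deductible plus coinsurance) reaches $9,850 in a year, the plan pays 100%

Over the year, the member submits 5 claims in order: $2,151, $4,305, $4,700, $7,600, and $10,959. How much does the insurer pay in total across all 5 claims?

$19,865

#1 ($2,151): all of it applies to the deductible. Cost to member: $2,151. OOP to date $2,151. Insurer: $2,151 − $2,151 = $0.
#2 ($4,305): deductible takes $524, $3,781 remains; coinsurance $3,781 × 50% = $1,890.50. Member pays $2,414.50; OOP now $4,565.50. Plan pays $4,305 − $2,414.50 = $1,890.50.
#3 ($4,700): deductible already satisfied, so member's share is 50% × $4,700 = $2,350. Cost to member: $2,350. OOP to date $6,915.50. Plan pays $4,700 − $2,350 = $2,350.
#4 ($7,600): deductible already satisfied, so member's share is 50% × $7,600 = $3,800. Adding that to $6,915.50 gives $10,715.50, past the $9,850 cap; member pays only $9,850 − $6,915.50 = $2,934.50. Insurer: $7,600 − $2,934.50 = $4,665.50.
#5 ($10,959): 50% coinsurance on $10,959 = $5,479.50. That would push OOP to $15,329.50, over the $9,850 cap, so member pays $9,850 − $9,850 = $0. Plan pays $10,959 − $0 = $10,959.
Insurer total = bills − member's total = $29,715 − $9,850 = $19,865.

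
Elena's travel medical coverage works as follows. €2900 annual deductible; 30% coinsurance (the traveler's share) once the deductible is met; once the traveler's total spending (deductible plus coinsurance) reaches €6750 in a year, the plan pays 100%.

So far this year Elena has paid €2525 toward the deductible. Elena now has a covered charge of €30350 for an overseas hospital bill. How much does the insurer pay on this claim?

€26125

€2525 of the €2900 deductible is already met, leaving €375.
After the €375 deductible portion, €30350 − €375 = €29975 is subject to coinsurance.
Traveler's 30% share of €29975 is €8992.50.
That puts the traveler's cost at €375 + €8992.50 = €9367.50 before any cap.
Year-to-date out-of-pocket would reach €2525 + €9367.50 = €11892.50, above the €6750 maximum, so the traveler pays only €6750 − €2525 = €4225.
The insurer covers the remainder: €30350 − €4225 = €26125.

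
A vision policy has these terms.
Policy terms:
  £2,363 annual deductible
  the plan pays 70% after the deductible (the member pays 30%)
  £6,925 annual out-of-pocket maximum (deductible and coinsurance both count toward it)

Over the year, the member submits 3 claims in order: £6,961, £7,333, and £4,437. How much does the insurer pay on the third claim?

£3,454.30

#1 (£6,961): £2,363 to deductible, leaving £4,598; member's 30% is £1,379.40. Member pays £3,742.40; OOP now £3,742.40. Plan pays £6,961 − £3,742.40 = £3,218.60.
#2 (£7,333): deductible met; 30% of £7,333 = £2,199.90. Member owes £2,199.90 (running OOP £5,942.30). Insurer: £7,333 − £2,199.90 = £5,133.10.
#3 (£4,437): deductible already satisfied, so member's share is 30% × £4,437 = £1,331.10. OOP would hit £7,273.40 > £6,925, so the cap limits the member to £6,925 − £5,942.30 = £982.70. Plan pays £4,437 − £982.70 = £3,454.30.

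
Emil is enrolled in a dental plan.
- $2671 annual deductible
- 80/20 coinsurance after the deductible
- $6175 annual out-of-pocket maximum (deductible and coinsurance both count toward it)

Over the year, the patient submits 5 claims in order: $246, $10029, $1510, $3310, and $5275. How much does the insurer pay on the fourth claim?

$2648

Claim 1 ($246): entire amount goes to the deductible. Patient owes $246 (running OOP $246). Plan pays $246 − $246 = $0.
Claim 2 ($10029): deductible takes $2425, $7604 remains; 20% of $7604 = $1520.80. Cost to patient: $3945.80. OOP to date $4191.80. Plan pays $10029 − $3945.80 = $6083.20.
Claim 3 ($1510): 20% coinsurance on $1510 = $302. Patient pays $302; OOP now $4493.80. Insurer: $1510 − $302 = $1208.
Claim 4 ($3310): deductible met; 20% of $3310 = $662. Cost to patient: $662. OOP to date $5155.80. Plan pays $3310 − $662 = $2648.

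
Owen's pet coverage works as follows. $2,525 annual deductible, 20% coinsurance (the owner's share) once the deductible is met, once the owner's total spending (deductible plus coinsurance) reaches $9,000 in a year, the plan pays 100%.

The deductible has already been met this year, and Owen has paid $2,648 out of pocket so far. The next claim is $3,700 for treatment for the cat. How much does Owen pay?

$740

With the deductible met, the entire $3,700 is subject to coinsurance.
Owner's 20% share of $3,700 is $740.
Total out-of-pocket so far would be $2,648 + $740 = $3,388, below the $9,000 cap — no reduction.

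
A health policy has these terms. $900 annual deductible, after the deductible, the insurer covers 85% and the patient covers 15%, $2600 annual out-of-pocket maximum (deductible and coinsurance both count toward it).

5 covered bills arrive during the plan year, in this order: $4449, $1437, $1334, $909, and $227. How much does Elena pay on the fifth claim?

Claim 1 — $4449: $900 to deductible, leaving $3549; patient's 15% is $532.35. Cost to patient: $1432.35. OOP to date $1432.35.
Claim 2 — $1437: deductible already satisfied, so patient's share is 15% × $1437 = $215.55. Patient owes $215.55 (running OOP $1647.90).
Claim 3 — $1334: 15% coinsurance on $1334 = $200.10. Patient owes $200.10 (running OOP $1848).
Claim 4 — $909: 15% coinsurance on $909 = $136.35. Patient owes $136.35 (running OOP $1984.35).
Claim 5 — $227: 15% coinsurance on $227 = $34.05. Patient owes $34.05 (running OOP $2018.40).

$34.05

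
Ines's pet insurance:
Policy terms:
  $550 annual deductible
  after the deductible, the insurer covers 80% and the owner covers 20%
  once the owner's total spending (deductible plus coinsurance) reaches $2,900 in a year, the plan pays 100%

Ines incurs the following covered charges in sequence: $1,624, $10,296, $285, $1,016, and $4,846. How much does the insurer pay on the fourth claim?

$997

Bill 1, $1,624: $550 to deductible, leaving $1,074; owner's 20% is $214.80. Owner pays $764.80; OOP now $764.80. Plan pays $1,624 − $764.80 = $859.20.
Bill 2, $10,296: deductible met; 20% of $10,296 = $2,059.20. Owner owes $2,059.20 (running OOP $2,824). Insurer: $10,296 − $2,059.20 = $8,236.80.
Bill 3, $285: deductible met; 20% of $285 = $57. Cost to owner: $57. OOP to date $2,881. Insurer: $285 − $57 = $228.
Bill 4, $1,016: deductible already satisfied, so owner's share is 20% × $1,016 = $203.20. OOP would hit $3,084.20 > $2,900, so the cap limits the owner to $2,900 − $2,881 = $19. Insurer: $1,016 − $19 = $997.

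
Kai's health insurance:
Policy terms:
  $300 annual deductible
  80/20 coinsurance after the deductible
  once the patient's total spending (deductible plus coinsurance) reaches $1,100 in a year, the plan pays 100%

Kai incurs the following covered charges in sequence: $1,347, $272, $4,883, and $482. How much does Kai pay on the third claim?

Bill 1, $1,347: $300 to deductible, leaving $1,047; 20% of $1,047 = $209.40. Patient owes $509.40 (running OOP $509.40).
Bill 2, $272: 20% coinsurance on $272 = $54.40. Patient pays $54.40; OOP now $563.80.
Bill 3, $4,883: deductible already satisfied, so patient's share is 20% × $4,883 = $976.60. Adding that to $563.80 gives $1,540.40, past the $1,100 cap; patient pays only $1,100 − $563.80 = $536.20.

$536.20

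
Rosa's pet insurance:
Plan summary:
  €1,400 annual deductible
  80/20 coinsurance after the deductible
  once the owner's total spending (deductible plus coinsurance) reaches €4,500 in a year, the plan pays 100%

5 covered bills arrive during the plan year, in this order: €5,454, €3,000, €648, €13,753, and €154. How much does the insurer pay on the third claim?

€518.40

#1 (€5,454): €1,400 finishes the deductible; €4,054 goes to coinsurance; 20% of €4,054 = €810.80. Owner owes €2,210.80 (running OOP €2,210.80). Insurer: €5,454 − €2,210.80 = €3,243.20.
#2 (€3,000): deductible met; 20% of €3,000 = €600. Owner pays €600; OOP now €2,810.80. Plan pays €3,000 − €600 = €2,400.
#3 (€648): 20% coinsurance on €648 = €129.60. Owner pays €129.60; OOP now €2,940.40. Plan pays €648 − €129.60 = €518.40.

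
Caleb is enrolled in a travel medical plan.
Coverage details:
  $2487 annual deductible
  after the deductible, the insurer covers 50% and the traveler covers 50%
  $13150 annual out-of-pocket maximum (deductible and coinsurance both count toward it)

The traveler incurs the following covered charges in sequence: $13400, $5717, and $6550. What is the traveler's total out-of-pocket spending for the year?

Bill 1, $13400: $2487 to deductible, leaving $10913; coinsurance $10913 × 50% = $5456.50. Traveler owes $7943.50 (running OOP $7943.50).
Bill 2, $5717: deductible already satisfied, so traveler's share is 50% × $5717 = $2858.50. Traveler owes $2858.50 (running OOP $10802).
Bill 3, $6550: deductible met; 50% of $6550 = $3275. Adding that to $10802 gives $14077, past the $13150 cap; traveler pays only $13150 − $10802 = $2348.
Summing the traveler's payments: $7943.50 + $2858.50 + $2348 = $13150.

$13150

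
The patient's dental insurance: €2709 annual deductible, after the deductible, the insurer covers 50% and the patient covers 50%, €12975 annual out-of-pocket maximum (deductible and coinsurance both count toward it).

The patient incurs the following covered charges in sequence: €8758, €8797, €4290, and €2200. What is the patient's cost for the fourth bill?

#1 (€8758): deductible takes €2709, €6049 remains; patient's 50% is €3024.50. Patient owes €5733.50 (running OOP €5733.50).
#2 (€8797): 50% coinsurance on €8797 = €4398.50. Patient pays €4398.50; OOP now €10132.
#3 (€4290): deductible met; 50% of €4290 = €2145. Patient pays €2145; OOP now €12277.
#4 (€2200): deductible already satisfied, so patient's share is 50% × €2200 = €1100. OOP would hit €13377 > €12975, so the cap limits the patient to €12975 − €12277 = €698.

€698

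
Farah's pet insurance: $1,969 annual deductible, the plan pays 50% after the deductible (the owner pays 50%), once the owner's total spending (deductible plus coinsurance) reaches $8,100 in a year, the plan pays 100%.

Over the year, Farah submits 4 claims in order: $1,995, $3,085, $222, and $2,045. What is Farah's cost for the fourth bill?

#1 ($1,995): deductible takes $1,969, $26 remains; coinsurance $26 × 50% = $13. Cost to owner: $1,982. OOP to date $1,982.
#2 ($3,085): deductible met; 50% of $3,085 = $1,542.50. Owner pays $1,542.50; OOP now $3,524.50.
#3 ($222): deductible already satisfied, so owner's share is 50% × $222 = $111. Owner owes $111 (running OOP $3,635.50).
#4 ($2,045): deductible already satisfied, so owner's share is 50% × $2,045 = $1,022.50. Owner pays $1,022.50; OOP now $4,658.

$1,022.50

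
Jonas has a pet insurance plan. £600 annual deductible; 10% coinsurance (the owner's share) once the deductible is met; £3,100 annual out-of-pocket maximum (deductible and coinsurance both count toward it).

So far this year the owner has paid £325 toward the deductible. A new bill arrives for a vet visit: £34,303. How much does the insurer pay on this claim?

£31,528

£325 of the £600 deductible is already met, leaving £275.
The remaining £34,028 (= £34,303 − £275) moves to coinsurance.
Coinsurance: £34,028 × 10% = £3,402.80.
That puts the owner's cost at £275 + £3,402.80 = £3,677.80 before any cap.
That would bring total out-of-pocket to £4,002.80, past the £3,100 cap. The owner is capped at £3,100 − £325 = £2,775 on this claim.
The insurer covers the remainder: £34,303 − £2,775 = £31,528.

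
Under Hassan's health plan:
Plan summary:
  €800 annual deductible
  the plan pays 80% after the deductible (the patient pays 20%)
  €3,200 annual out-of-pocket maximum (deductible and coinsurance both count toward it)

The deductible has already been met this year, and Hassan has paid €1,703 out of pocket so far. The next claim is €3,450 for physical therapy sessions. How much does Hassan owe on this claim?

The deductible is already satisfied, so the full bill goes to coinsurance.
20% of €3,450 = €690 falls to the patient.
Total out-of-pocket so far would be €1,703 + €690 = €2,393, below the €3,200 cap — no reduction.

€690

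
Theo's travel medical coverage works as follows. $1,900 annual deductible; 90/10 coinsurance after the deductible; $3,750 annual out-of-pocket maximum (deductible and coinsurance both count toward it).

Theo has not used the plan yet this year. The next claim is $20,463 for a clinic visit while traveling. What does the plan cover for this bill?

The full $1,900 deductible is still open; $1,900 of this bill applies to it.
That leaves $20,463 − $1,900 = $18,563 for coinsurance.
Traveler's 10% share of $18,563 is $1,856.30.
Traveler responsibility before any cap: $1,900 + $1,856.30 = $3,756.30.
That would bring total out-of-pocket to $3,756.30, past the $3,750 cap. The traveler is capped at $3,750 − $0 = $3,750 on this claim.
The plan picks up $20,463 − $3,750 = $16,713.

$16,713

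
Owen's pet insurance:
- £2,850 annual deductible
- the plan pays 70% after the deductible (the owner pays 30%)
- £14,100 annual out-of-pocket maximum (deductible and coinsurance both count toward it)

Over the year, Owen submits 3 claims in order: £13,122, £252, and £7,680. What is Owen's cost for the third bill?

£2,304

Claim 1 — £13,122: £2,850 to deductible, leaving £10,272; owner's 30% is £3,081.60. Owner pays £5,931.60; OOP now £5,931.60.
Claim 2 — £252: deductible already satisfied, so owner's share is 30% × £252 = £75.60. Owner owes £75.60 (running OOP £6,007.20).
Claim 3 — £7,680: deductible already satisfied, so owner's share is 30% × £7,680 = £2,304. Cost to owner: £2,304. OOP to date £8,311.20.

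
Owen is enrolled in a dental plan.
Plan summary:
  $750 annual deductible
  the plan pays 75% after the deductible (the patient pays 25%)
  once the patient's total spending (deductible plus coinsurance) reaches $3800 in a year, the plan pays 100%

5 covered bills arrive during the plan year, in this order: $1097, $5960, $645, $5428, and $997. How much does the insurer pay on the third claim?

Bill 1, $1097: deductible takes $750, $347 remains; coinsurance $347 × 25% = $86.75. Cost to patient: $836.75. OOP to date $836.75. Insurer: $1097 − $836.75 = $260.25.
Bill 2, $5960: deductible already satisfied, so patient's share is 25% × $5960 = $1490. Cost to patient: $1490. OOP to date $2326.75. Plan pays $5960 − $1490 = $4470.
Bill 3, $645: deductible met; 25% of $645 = $161.25. Patient owes $161.25 (running OOP $2488). Insurer: $645 − $161.25 = $483.75.

$483.75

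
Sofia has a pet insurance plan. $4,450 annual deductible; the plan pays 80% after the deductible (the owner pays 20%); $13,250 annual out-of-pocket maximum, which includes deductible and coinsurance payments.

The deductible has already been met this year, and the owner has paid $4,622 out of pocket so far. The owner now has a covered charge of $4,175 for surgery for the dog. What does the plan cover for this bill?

$3,340

With the deductible met, the entire $4,175 is subject to coinsurance.
Coinsurance: $4,175 × 20% = $835.
Cumulative spending $4,622 + $835 = $5,457 stays under the $13,250 maximum.
The plan picks up $4,175 − $835 = $3,340.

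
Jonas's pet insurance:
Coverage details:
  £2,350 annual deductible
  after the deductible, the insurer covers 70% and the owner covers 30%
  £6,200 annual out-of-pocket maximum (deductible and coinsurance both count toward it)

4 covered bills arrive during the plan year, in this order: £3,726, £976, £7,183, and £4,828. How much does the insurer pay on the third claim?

#1 (£3,726): deductible takes £2,350, £1,376 remains; owner's 30% is £412.80. Cost to owner: £2,762.80. OOP to date £2,762.80. Plan pays £3,726 − £2,762.80 = £963.20.
#2 (£976): deductible met; 30% of £976 = £292.80. Owner pays £292.80; OOP now £3,055.60. Insurer: £976 − £292.80 = £683.20.
#3 (£7,183): deductible met; 30% of £7,183 = £2,154.90. Cost to owner: £2,154.90. OOP to date £5,210.50. Plan pays £7,183 − £2,154.90 = £5,028.10.

£5,028.10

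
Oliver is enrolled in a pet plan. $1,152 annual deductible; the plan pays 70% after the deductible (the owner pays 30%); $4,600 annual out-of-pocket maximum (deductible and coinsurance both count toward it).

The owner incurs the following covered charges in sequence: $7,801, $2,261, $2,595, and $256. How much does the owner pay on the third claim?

#1 ($7,801): $1,152 finishes the deductible; $6,649 goes to coinsurance; coinsurance $6,649 × 30% = $1,994.70. Owner pays $3,146.70; OOP now $3,146.70.
#2 ($2,261): deductible already satisfied, so owner's share is 30% × $2,261 = $678.30. Cost to owner: $678.30. OOP to date $3,825.
#3 ($2,595): deductible met; 30% of $2,595 = $778.50. That would push OOP to $4,603.50, over the $4,600 cap, so owner pays $4,600 − $3,825 = $775.

$775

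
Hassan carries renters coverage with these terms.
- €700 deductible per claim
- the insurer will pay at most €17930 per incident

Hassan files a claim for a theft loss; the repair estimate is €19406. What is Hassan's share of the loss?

After the deductible, €19406 − €700 = €18706 remains.
€18706 exceeds the €17930 limit, so the insurer pays the limit: €17930.
The tenant bears the rest of the original loss: €19406 − €17930 = €1476.

€1476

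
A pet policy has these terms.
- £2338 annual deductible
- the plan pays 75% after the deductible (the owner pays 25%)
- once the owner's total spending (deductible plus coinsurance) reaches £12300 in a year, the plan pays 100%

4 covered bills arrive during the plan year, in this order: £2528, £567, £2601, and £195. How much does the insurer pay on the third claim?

£1950.75

Claim 1 (£2528): £2338 to deductible, leaving £190; owner's 25% is £47.50. Cost to owner: £2385.50. OOP to date £2385.50. Plan pays £2528 − £2385.50 = £142.50.
Claim 2 (£567): deductible already satisfied, so owner's share is 25% × £567 = £141.75. Owner pays £141.75; OOP now £2527.25. Insurer: £567 − £141.75 = £425.25.
Claim 3 (£2601): deductible already satisfied, so owner's share is 25% × £2601 = £650.25. Cost to owner: £650.25. OOP to date £3177.50. Insurer: £2601 − £650.25 = £1950.75.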